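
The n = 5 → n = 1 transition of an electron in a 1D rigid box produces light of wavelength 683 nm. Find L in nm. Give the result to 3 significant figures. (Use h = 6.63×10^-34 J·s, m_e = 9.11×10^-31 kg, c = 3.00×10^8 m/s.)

L = 2.23 nm

The photon carries ΔE = hc/λ = 6.63×10^-34·3.00×10^8/6.83×10^-7 m = 2.912×10^-19 J.
Since ΔE = (5² − 1²)E_1, E_1 = 1.213×10^-20 J, and L = h/√(8m_eE_1) = 2.23×10^-9 m = 2.23 nm.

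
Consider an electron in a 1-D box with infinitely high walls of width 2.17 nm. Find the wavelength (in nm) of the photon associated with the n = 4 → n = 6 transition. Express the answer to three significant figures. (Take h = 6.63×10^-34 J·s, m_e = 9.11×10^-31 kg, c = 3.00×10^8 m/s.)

λ = 776 nm

E_1 = h²/(8m_eL²) = 1.281×10^-20 J, so ΔE = (6² − 4²)E_1 = 2.562×10^-19 J.
λ = hc/ΔE = (6.63×10^-34·3.00×10^8)/2.562×10^-19 = 7.76×10^-7 m = 776 nm.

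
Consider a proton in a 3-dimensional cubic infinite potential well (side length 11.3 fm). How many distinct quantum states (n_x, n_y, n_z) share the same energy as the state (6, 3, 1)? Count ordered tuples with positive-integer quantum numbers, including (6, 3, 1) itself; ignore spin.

The level has n_x² + n_y² + n_z² = 46. The ordered positive-integer solutions are (1, 3, 6), (1, 6, 3), (3, 1, 6), (3, 6, 1), (6, 1, 3), (6, 3, 1).
That gives 6 states.

degeneracy = 6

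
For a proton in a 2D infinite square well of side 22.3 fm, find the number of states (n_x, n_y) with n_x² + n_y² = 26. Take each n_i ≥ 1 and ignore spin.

degeneracy = 2

The level has n_x² + n_y² = 26. The ordered positive-integer solutions are (1, 5), (5, 1).
That gives 2 states.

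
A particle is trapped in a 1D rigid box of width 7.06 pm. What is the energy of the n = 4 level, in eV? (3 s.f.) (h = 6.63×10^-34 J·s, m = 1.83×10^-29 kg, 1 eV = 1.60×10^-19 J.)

E_4 = 6.02×10^3 eV

For an infinite well E_n = n²h²/(8mL²), so E_1 = h²/(8mL²) = (6.63×10^-34)²/(8·1.83×10^-29·(7.06×10^-12 m)²) = 6.024×10^-17 J.
Then E_4 = 4²·E_1 = 16·6.024×10^-17 J = 9.638×10^-16 J.
Converting, E_4 = 9.638×10^-16 J / (1.60×10^-19 J/eV) = 6.02×10^3 eV.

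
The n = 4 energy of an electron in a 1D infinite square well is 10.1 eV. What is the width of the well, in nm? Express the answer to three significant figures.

From E_n = n²h²/(8m_eL²), L = n·h/√(8m_eE_n).
E_4 = 10.1 eV = 1.618×10^-18 J, so L = 4·6.626×10^-34/√(8·9.109×10^-31·1.618×10^-18) = 7.72×10^-10 m = 0.772 nm.

L = 0.772 nm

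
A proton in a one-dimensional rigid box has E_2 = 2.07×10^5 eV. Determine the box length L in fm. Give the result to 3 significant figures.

L = 62.9 fm

From E_n = n²h²/(8m_pL²), L = n·h/√(8m_pE_n).
E_2 = 2.07×10^5 eV = 3.316×10^-14 J, so L = 2·6.626×10^-34/√(8·1.673×10^-27·3.316×10^-14) = 6.29×10^-14 m = 62.9 fm.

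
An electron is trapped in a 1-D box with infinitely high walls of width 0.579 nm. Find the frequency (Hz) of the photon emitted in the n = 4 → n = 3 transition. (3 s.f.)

E_1 = h²/(8m_eL²) = 1.797×10^-19 J and ΔE = (4² − 3²)E_1 = 1.258×10^-18 J.
f = ΔE/h = 1.258×10^-18/6.626×10^-34 = 1.90×10^15 Hz.

f = 1.90×10^15 Hz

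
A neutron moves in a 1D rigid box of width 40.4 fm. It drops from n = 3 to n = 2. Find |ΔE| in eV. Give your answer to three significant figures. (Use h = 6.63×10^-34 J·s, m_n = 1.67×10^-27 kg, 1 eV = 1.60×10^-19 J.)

|ΔE| = 6.30×10^5 eV

E_1 = h²/(8m_nL²) = 2.016×10^-14 J.
|ΔE| = |3² − 2²|·E_1 = 5·2.016×10^-14 J = 1.008×10^-13 J = 6.30×10^5 eV.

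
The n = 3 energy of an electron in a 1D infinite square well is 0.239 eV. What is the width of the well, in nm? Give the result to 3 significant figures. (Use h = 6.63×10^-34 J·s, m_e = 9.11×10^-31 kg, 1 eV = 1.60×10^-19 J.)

From E_n = n²h²/(8m_eL²), L = n·h/√(8m_eE_n).
E_3 = 0.239 eV = 3.824×10^-20 J, so L = 3·6.63×10^-34/√(8·9.11×10^-31·3.824×10^-20) = 3.77×10^-9 m = 3.77 nm.

L = 3.77 nm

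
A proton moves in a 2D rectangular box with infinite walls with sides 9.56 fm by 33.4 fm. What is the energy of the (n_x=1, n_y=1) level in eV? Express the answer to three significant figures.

For a 2D rectangular well E = (h²/8m_p)·Σ n_i²/L_i² = (6.626×10^-34)²/(8·1.673×10^-27) · [1²/(9.56 fm)² + 1²/(33.4 fm)²].
Evaluating gives E = 3.883×10^-13 J = 2.42×10^6 eV.

E = 2.42×10^6 eV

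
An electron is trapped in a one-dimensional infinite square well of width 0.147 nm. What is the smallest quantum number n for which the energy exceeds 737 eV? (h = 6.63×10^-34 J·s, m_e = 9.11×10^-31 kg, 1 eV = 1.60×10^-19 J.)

E_1 = h²/(8m_eL²) = 2.791×10^-18 J = 17.44 eV.
Need n² > 737/17.44 = 42.26, i.e. n > 6.501.
The smallest integer satisfying this is n = 7.

n = 7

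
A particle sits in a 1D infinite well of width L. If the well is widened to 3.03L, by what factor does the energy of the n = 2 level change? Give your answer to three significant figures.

0.109

E_n ∝ 1/L², so the energy scales by 1/3.03² = 0.109.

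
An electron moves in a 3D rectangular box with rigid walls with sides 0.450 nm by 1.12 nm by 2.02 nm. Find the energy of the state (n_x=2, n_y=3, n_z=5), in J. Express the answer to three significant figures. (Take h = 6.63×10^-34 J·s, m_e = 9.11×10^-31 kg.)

E = 1.99×10^-18 J

For a 3D rectangular well E = (h²/8m_e)·Σ n_i²/L_i² = (6.63×10^-34)²/(8·9.11×10^-31) · [2²/(0.450 nm)² + 3²/(1.12 nm)² + 5²/(2.02 nm)²].
Evaluating gives E = 1.99×10^-18 J.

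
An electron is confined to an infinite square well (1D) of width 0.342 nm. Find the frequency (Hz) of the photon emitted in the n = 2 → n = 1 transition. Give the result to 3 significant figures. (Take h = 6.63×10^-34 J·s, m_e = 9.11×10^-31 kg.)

E_1 = h²/(8m_eL²) = 5.157×10^-19 J and ΔE = (2² − 1²)E_1 = 1.547×10^-18 J.
f = ΔE/h = 1.547×10^-18/6.63×10^-34 = 2.33×10^15 Hz.

f = 2.33×10^15 Hz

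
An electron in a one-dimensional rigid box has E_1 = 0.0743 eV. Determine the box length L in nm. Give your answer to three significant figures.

L = 2.25 nm

From E_n = n²h²/(8m_eL²), L = n·h/√(8m_eE_n).
E_1 = 0.0743 eV = 1.190×10^-20 J, so L = 1·6.626×10^-34/√(8·9.109×10^-31·1.190×10^-20) = 2.25×10^-9 m = 2.25 nm.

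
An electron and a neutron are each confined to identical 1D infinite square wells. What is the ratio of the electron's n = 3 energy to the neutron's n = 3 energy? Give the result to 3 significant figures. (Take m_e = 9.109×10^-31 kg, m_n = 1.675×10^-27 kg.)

1.84×10^3

E_n ∝ 1/m at fixed n and L, so the ratio is m_n/m_e = 1.675×10^-27/9.109×10^-31 = 1.84×10^3.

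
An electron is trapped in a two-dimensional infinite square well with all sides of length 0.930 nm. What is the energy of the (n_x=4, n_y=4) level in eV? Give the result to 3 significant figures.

E = 13.9 eV

For a 2D rectangular well E = (h²/8m_e)·Σ n_i²/L_i² = (6.626×10^-34)²/(8·9.109×10^-31) · [4²/(0.930 nm)² + 4²/(0.930 nm)²].
Evaluating gives E = 2.229×10^-18 J = 13.9 eV.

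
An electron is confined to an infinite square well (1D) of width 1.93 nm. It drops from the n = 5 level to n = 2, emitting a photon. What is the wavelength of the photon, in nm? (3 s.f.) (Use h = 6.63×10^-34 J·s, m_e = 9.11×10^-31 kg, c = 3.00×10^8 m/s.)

λ = 585 nm

E_1 = h²/(8m_eL²) = 1.619×10^-20 J, so ΔE = (5² − 2²)E_1 = 3.400×10^-19 J.
λ = hc/ΔE = (6.63×10^-34·3.00×10^8)/3.400×10^-19 = 5.85×10^-7 m = 585 nm.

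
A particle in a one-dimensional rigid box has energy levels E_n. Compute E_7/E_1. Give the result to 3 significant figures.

E_n ∝ n², so E_7/E_1 = 7²/1² = 49/1 = 49.0.

49.0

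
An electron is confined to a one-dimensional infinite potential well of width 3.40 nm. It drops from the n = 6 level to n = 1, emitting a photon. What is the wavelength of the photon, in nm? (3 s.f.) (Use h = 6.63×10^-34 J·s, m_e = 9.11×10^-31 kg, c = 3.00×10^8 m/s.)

E_1 = h²/(8m_eL²) = 5.217×10^-21 J, so ΔE = (6² − 1²)E_1 = 1.826×10^-19 J.
λ = hc/ΔE = (6.63×10^-34·3.00×10^8)/1.826×10^-19 = 1.09×10^-6 m = 1.09×10^3 nm.

λ = 1.09×10^3 nm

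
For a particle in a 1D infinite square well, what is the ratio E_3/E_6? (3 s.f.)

0.250

E_n ∝ n², so E_3/E_6 = 3²/6² = 9/36 = 0.250.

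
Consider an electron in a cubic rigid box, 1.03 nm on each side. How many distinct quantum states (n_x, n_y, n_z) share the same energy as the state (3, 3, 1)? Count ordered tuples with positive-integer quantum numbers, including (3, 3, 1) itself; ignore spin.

degeneracy = 3

The level has n_x² + n_y² + n_z² = 19. The ordered positive-integer solutions are (1, 3, 3), (3, 1, 3), (3, 3, 1).
That gives 3 states.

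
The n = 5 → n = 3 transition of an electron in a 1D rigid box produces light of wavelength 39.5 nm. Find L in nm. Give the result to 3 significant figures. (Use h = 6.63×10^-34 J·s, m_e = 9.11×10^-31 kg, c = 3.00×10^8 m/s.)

The photon carries ΔE = hc/λ = 6.63×10^-34·3.00×10^8/3.95×10^-8 m = 5.035×10^-18 J.
Since ΔE = (5² − 3²)E_1, E_1 = 3.147×10^-19 J, and L = h/√(8m_eE_1) = 4.38×10^-10 m = 0.438 nm.

L = 0.438 nm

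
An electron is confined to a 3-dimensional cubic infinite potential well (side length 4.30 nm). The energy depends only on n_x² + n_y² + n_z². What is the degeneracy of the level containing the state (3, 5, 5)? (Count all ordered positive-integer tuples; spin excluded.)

The level has n_x² + n_y² + n_z² = 59. The ordered positive-integer solutions are (1, 3, 7), (1, 7, 3), (3, 1, 7), (3, 5, 5), (3, 7, 1), (5, 3, 5), (5, 5, 3), (7, 1, 3), (7, 3, 1).
That gives 9 states.

degeneracy = 9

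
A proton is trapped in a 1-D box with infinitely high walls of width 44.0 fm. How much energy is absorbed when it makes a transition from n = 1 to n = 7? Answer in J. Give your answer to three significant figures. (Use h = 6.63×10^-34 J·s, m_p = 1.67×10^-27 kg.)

E_1 = h²/(8m_pL²) = 1.699×10^-14 J.
|ΔE| = |1² − 7²|·E_1 = 48·1.699×10^-14 J = 8.16×10^-13 J.

|ΔE| = 8.16×10^-13 J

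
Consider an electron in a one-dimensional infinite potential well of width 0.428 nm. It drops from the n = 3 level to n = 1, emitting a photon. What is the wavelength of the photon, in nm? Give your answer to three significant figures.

λ = 75.5 nm

E_1 = h²/(8m_eL²) = 3.289×10^-19 J, so ΔE = (3² − 1²)E_1 = 2.631×10^-18 J.
λ = hc/ΔE = (6.626×10^-34·2.998×10^8)/2.631×10^-18 = 7.55×10^-8 m = 75.5 nm.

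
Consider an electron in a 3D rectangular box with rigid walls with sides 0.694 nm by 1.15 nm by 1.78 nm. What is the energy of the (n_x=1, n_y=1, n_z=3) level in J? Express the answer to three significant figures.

For a 3D rectangular well E = (h²/8m_e)·Σ n_i²/L_i² = (6.626×10^-34)²/(8·9.109×10^-31) · [1²/(0.694 nm)² + 1²/(1.15 nm)² + 3²/(1.78 nm)²].
Evaluating gives E = 3.42×10^-19 J.

E = 3.42×10^-19 J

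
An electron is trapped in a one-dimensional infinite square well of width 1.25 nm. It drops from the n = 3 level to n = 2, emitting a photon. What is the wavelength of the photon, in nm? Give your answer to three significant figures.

λ = 1.03×10^3 nm

E_1 = h²/(8m_eL²) = 3.856×10^-20 J, so ΔE = (3² − 2²)E_1 = 1.928×10^-19 J.
λ = hc/ΔE = (6.626×10^-34·2.998×10^8)/1.928×10^-19 = 1.03×10^-6 m = 1.03×10^3 nm.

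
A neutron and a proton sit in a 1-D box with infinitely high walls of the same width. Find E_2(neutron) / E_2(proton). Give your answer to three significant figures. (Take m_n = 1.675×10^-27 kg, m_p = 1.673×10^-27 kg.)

E_n ∝ 1/m at fixed n and L, so the ratio is m_p/m_n = 1.673×10^-27/1.675×10^-27 = 0.999.

0.999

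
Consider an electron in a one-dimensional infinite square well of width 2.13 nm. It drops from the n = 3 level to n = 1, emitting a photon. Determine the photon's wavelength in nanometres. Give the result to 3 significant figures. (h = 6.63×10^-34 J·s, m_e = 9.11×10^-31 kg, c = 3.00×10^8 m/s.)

λ = 1.87×10^3 nm

E_1 = h²/(8m_eL²) = 1.329×10^-20 J, so ΔE = (3² − 1²)E_1 = 1.063×10^-19 J.
λ = hc/ΔE = (6.63×10^-34·3.00×10^8)/1.063×10^-19 = 1.87×10^-6 m = 1.87×10^3 nm.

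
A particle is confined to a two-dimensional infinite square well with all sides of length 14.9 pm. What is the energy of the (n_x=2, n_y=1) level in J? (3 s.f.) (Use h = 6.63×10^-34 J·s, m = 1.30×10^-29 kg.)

For a 2D rectangular well E = (h²/8m)·Σ n_i²/L_i² = (6.63×10^-34)²/(8·1.30×10^-29) · [2²/(14.9 pm)² + 1²/(14.9 pm)²].
Evaluating gives E = 9.52×10^-17 J.

E = 9.52×10^-17 J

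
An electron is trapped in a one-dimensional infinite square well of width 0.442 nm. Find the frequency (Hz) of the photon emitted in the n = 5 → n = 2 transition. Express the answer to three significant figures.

f = 9.77×10^15 Hz

E_1 = h²/(8m_eL²) = 3.084×10^-19 J and ΔE = (5² − 2²)E_1 = 6.476×10^-18 J.
f = ΔE/h = 6.476×10^-18/6.626×10^-34 = 9.77×10^15 Hz.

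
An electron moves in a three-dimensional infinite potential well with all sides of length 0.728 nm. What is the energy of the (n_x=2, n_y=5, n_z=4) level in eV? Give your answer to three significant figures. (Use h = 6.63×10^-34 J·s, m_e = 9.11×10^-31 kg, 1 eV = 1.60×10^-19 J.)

E = 32.0 eV

For a 3D rectangular well E = (h²/8m_e)·Σ n_i²/L_i² = (6.63×10^-34)²/(8·9.11×10^-31) · [2²/(0.728 nm)² + 5²/(0.728 nm)² + 4²/(0.728 nm)²].
Evaluating gives E = 5.121×10^-18 J = 32.0 eV.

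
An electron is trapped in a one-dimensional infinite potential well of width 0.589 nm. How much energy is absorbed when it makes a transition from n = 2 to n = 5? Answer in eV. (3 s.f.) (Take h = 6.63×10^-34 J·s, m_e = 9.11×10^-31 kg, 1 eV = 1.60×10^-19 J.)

|ΔE| = 22.8 eV

E_1 = h²/(8m_eL²) = 1.739×10^-19 J.
|ΔE| = |2² − 5²|·E_1 = 21·1.739×10^-19 J = 3.652×10^-18 J = 22.8 eV.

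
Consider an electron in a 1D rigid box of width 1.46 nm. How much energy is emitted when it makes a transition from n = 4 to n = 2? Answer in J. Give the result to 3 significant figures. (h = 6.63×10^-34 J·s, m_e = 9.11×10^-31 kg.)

|ΔE| = 3.40×10^-19 J

E_1 = h²/(8m_eL²) = 2.830×10^-20 J.
|ΔE| = |4² − 2²|·E_1 = 12·2.830×10^-20 J = 3.40×10^-19 J.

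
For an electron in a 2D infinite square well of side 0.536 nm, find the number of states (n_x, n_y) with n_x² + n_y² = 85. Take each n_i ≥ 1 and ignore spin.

The level has n_x² + n_y² = 85. The ordered positive-integer solutions are (2, 9), (6, 7), (7, 6), (9, 2).
That gives 4 states.

degeneracy = 4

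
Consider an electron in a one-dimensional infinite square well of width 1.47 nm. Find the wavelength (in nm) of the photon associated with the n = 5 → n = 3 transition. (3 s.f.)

λ = 445 nm

E_1 = h²/(8m_eL²) = 2.788×10^-20 J, so ΔE = (5² − 3²)E_1 = 4.461×10^-19 J.
λ = hc/ΔE = (6.626×10^-34·2.998×10^8)/4.461×10^-19 = 4.45×10^-7 m = 445 nm.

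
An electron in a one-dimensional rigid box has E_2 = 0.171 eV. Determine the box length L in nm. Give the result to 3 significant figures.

L = 2.97 nm

From E_n = n²h²/(8m_eL²), L = n·h/√(8m_eE_n).
E_2 = 0.171 eV = 2.739×10^-20 J, so L = 2·6.626×10^-34/√(8·9.109×10^-31·2.739×10^-20) = 2.97×10^-9 m = 2.97 nm.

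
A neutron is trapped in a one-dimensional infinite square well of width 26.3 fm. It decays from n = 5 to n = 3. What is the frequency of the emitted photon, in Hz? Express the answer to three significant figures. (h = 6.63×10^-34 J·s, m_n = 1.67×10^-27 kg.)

f = 1.15×10^21 Hz

E_1 = h²/(8m_nL²) = 4.757×10^-14 J and ΔE = (5² − 3²)E_1 = 7.611×10^-13 J.
f = ΔE/h = 7.611×10^-13/6.63×10^-34 = 1.15×10^21 Hz.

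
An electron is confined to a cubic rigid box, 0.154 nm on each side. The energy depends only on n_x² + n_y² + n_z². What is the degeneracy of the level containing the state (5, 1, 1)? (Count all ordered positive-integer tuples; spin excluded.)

The level has n_x² + n_y² + n_z² = 27. The ordered positive-integer solutions are (1, 1, 5), (1, 5, 1), (3, 3, 3), (5, 1, 1).
That gives 4 states.

degeneracy = 4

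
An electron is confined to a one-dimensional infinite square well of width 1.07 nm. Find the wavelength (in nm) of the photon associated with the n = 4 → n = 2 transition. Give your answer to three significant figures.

E_1 = h²/(8m_eL²) = 5.262×10^-20 J, so ΔE = (4² − 2²)E_1 = 6.314×10^-19 J.
λ = hc/ΔE = (6.626×10^-34·2.998×10^8)/6.314×10^-19 = 3.15×10^-7 m = 315 nm.

λ = 315 nm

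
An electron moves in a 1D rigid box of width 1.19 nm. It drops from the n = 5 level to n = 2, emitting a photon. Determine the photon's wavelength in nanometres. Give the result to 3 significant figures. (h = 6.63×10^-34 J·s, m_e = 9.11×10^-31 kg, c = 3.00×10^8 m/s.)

E_1 = h²/(8m_eL²) = 4.259×10^-20 J, so ΔE = (5² − 2²)E_1 = 8.944×10^-19 J.
λ = hc/ΔE = (6.63×10^-34·3.00×10^8)/8.944×10^-19 = 2.22×10^-7 m = 222 nm.

λ = 222 nm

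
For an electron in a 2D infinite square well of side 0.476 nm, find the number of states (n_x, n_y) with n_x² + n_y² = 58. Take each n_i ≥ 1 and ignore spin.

The level has n_x² + n_y² = 58. The ordered positive-integer solutions are (3, 7), (7, 3).
That gives 2 states.

degeneracy = 2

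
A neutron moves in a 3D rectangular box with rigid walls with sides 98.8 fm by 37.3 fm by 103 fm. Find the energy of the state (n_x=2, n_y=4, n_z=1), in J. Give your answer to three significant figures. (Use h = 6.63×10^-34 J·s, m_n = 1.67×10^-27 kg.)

For a 3D rectangular well E = (h²/8m_n)·Σ n_i²/L_i² = (6.63×10^-34)²/(8·1.67×10^-27) · [2²/(98.8 fm)² + 4²/(37.3 fm)² + 1²/(103 fm)²].
Evaluating gives E = 3.95×10^-13 J.

E = 3.95×10^-13 J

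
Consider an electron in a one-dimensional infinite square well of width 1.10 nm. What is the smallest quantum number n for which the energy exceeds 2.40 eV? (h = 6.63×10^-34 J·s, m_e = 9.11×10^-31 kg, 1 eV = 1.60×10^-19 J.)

E_1 = h²/(8m_eL²) = 4.985×10^-20 J = 0.3116 eV.
Need n² > 2.40/0.3116 = 7.702, i.e. n > 2.775.
The smallest integer satisfying this is n = 3.

n = 3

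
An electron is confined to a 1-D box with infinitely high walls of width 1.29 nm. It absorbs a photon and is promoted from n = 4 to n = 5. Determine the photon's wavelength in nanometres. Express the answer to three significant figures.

λ = 610 nm

E_1 = h²/(8m_eL²) = 3.620×10^-20 J, so ΔE = (5² − 4²)E_1 = 3.258×10^-19 J.
λ = hc/ΔE = (6.626×10^-34·2.998×10^8)/3.258×10^-19 = 6.10×10^-7 m = 610 nm.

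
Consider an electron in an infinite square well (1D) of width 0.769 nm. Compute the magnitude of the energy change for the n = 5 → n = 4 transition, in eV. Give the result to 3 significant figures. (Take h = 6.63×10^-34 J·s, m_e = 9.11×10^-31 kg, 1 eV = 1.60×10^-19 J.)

|ΔE| = 5.74 eV

E_1 = h²/(8m_eL²) = 1.020×10^-19 J.
|ΔE| = |5² − 4²|·E_1 = 9·1.020×10^-19 J = 9.180×10^-19 J = 5.74 eV.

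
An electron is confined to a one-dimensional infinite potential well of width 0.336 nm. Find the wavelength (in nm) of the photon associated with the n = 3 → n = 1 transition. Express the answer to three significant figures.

E_1 = h²/(8m_eL²) = 5.337×10^-19 J, so ΔE = (3² − 1²)E_1 = 4.270×10^-18 J.
λ = hc/ΔE = (6.626×10^-34·2.998×10^8)/4.270×10^-18 = 4.65×10^-8 m = 46.5 nm.

λ = 46.5 nm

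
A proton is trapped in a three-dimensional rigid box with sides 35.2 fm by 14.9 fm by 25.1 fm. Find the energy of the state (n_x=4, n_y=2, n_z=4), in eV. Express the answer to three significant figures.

E = 1.15×10^7 eV

For a 3D rectangular well E = (h²/8m_p)·Σ n_i²/L_i² = (6.626×10^-34)²/(8·1.673×10^-27) · [4²/(35.2 fm)² + 2²/(14.9 fm)² + 4²/(25.1 fm)²].
Evaluating gives E = 1.848×10^-12 J = 1.15×10^7 eV.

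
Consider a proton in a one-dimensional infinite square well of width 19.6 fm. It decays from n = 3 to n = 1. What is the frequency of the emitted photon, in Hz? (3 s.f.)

f = 1.03×10^21 Hz

E_1 = h²/(8m_pL²) = 8.539×10^-14 J and ΔE = (3² − 1²)E_1 = 6.831×10^-13 J.
f = ΔE/h = 6.831×10^-13/6.626×10^-34 = 1.03×10^21 Hz.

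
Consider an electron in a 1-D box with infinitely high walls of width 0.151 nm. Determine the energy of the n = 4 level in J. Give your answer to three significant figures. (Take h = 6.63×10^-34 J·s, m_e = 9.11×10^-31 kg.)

E_4 = 4.23×10^-17 J

For an infinite well E_n = n²h²/(8m_eL²), so E_1 = h²/(8m_eL²) = (6.63×10^-34)²/(8·9.11×10^-31·(1.51×10^-10 m)²) = 2.645×10^-18 J.
Then E_4 = 4²·E_1 = 16·2.645×10^-18 J = 4.23×10^-17 J.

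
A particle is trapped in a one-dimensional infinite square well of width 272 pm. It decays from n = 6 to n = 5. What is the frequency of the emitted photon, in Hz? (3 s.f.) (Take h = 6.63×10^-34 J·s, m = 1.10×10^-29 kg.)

E_1 = h²/(8mL²) = 6.752×10^-20 J and ΔE = (6² − 5²)E_1 = 7.427×10^-19 J.
f = ΔE/h = 7.427×10^-19/6.63×10^-34 = 1.12×10^15 Hz.

f = 1.12×10^15 Hz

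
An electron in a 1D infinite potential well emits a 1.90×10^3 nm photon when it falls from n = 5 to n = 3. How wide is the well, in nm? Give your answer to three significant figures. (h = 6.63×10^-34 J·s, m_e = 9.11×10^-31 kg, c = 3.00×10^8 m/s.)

The photon carries ΔE = hc/λ = 6.63×10^-34·3.00×10^8/1.90×10^-6 m = 1.047×10^-19 J.
Since ΔE = (5² − 3²)E_1, E_1 = 6.544×10^-21 J, and L = h/√(8m_eE_1) = 3.04×10^-9 m = 3.04 nm.

L = 3.04 nm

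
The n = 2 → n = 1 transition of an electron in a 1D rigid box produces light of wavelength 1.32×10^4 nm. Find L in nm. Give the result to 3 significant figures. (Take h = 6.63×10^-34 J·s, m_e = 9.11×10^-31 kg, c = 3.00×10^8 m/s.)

L = 3.47 nm

The photon carries ΔE = hc/λ = 6.63×10^-34·3.00×10^8/1.32×10^-5 m = 1.507×10^-20 J.
Since ΔE = (2² − 1²)E_1, E_1 = 5.023×10^-21 J, and L = h/√(8m_eE_1) = 3.47×10^-9 m = 3.47 nm.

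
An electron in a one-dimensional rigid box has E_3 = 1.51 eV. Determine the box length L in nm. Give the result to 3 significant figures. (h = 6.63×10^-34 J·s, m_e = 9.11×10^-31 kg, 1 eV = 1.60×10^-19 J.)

From E_n = n²h²/(8m_eL²), L = n·h/√(8m_eE_n).
E_3 = 1.51 eV = 2.416×10^-19 J, so L = 3·6.63×10^-34/√(8·9.11×10^-31·2.416×10^-19) = 1.50×10^-9 m = 1.50 nm.

L = 1.50 nm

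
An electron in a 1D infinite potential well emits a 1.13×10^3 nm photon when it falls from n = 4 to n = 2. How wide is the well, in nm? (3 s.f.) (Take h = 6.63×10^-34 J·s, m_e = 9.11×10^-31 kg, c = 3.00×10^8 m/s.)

The photon carries ΔE = hc/λ = 6.63×10^-34·3.00×10^8/1.13×10^-6 m = 1.760×10^-19 J.
Since ΔE = (4² − 2²)E_1, E_1 = 1.467×10^-20 J, and L = h/√(8m_eE_1) = 2.03×10^-9 m = 2.03 nm.

L = 2.03 nm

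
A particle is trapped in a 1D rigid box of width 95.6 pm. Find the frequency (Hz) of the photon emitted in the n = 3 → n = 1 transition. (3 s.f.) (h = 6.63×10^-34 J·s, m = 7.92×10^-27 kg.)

f = 9.16×10^12 Hz

E_1 = h²/(8mL²) = 7.591×10^-22 J and ΔE = (3² − 1²)E_1 = 6.073×10^-21 J.
f = ΔE/h = 6.073×10^-21/6.63×10^-34 = 9.16×10^12 Hz.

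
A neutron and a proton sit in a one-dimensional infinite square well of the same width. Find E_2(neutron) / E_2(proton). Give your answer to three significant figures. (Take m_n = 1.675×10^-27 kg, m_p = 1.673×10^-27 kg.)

0.999

E_n ∝ 1/m at fixed n and L, so the ratio is m_p/m_n = 1.673×10^-27/1.675×10^-27 = 0.999.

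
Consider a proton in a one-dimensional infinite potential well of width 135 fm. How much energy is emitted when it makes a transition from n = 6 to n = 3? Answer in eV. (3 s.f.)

E_1 = h²/(8m_pL²) = 1.800×10^-15 J.
|ΔE| = |6² − 3²|·E_1 = 27·1.800×10^-15 J = 4.860×10^-14 J = 3.03×10^5 eV.

|ΔE| = 3.03×10^5 eV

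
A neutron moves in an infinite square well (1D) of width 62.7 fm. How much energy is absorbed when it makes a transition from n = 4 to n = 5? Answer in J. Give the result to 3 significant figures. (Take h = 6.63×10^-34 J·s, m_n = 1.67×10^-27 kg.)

|ΔE| = 7.53×10^-14 J

E_1 = h²/(8m_nL²) = 8.369×10^-15 J.
|ΔE| = |4² − 5²|·E_1 = 9·8.369×10^-15 J = 7.53×10^-14 J.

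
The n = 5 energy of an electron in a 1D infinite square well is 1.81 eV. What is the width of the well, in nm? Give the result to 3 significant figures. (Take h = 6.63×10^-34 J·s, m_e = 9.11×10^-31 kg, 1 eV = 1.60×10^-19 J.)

From E_n = n²h²/(8m_eL²), L = n·h/√(8m_eE_n).
E_5 = 1.81 eV = 2.896×10^-19 J, so L = 5·6.63×10^-34/√(8·9.11×10^-31·2.896×10^-19) = 2.28×10^-9 m = 2.28 nm.

L = 2.28 nm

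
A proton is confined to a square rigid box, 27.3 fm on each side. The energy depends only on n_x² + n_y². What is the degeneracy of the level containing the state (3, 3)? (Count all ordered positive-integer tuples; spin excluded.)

degeneracy = 1

The level has n_x² + n_y² = 18. The ordered positive-integer solutions are (3, 3).
That gives 1 state.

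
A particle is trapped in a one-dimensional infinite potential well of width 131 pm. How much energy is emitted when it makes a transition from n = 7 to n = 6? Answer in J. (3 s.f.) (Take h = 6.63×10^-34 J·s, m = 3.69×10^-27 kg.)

|ΔE| = 1.13×10^-20 J

E_1 = h²/(8mL²) = 8.677×10^-22 J.
|ΔE| = |7² − 6²|·E_1 = 13·8.677×10^-22 J = 1.13×10^-20 J.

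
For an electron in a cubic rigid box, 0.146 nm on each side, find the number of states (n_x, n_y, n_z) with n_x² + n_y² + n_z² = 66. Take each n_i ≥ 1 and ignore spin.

degeneracy = 12

The level has n_x² + n_y² + n_z² = 66. The ordered positive-integer solutions are (1, 1, 8), (1, 4, 7), (1, 7, 4), (1, 8, 1), (4, 1, 7), (4, 5, 5), (4, 7, 1), (5, 4, 5), (5, 5, 4), (7, 1, 4), (7, 4, 1), (8, 1, 1).
That gives 12 states.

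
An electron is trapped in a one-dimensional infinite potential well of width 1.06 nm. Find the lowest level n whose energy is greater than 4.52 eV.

n = 4

E_1 = h²/(8m_eL²) = 5.362×10^-20 J = 0.3347 eV.
Need n² > 4.52/0.3347 = 13.50, i.e. n > 3.674.
The smallest integer satisfying this is n = 4.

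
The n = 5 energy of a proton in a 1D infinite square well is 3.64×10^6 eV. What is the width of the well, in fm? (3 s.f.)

From E_n = n²h²/(8m_pL²), L = n·h/√(8m_pE_n).
E_5 = 3.64×10^6 eV = 5.831×10^-13 J, so L = 5·6.626×10^-34/√(8·1.673×10^-27·5.831×10^-13) = 3.75×10^-14 m = 37.5 fm.

L = 37.5 fm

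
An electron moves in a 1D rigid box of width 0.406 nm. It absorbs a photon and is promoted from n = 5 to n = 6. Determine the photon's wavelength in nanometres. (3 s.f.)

E_1 = h²/(8m_eL²) = 3.655×10^-19 J, so ΔE = (6² − 5²)E_1 = 4.021×10^-18 J.
λ = hc/ΔE = (6.626×10^-34·2.998×10^8)/4.021×10^-18 = 4.94×10^-8 m = 49.4 nm.

λ = 49.4 nm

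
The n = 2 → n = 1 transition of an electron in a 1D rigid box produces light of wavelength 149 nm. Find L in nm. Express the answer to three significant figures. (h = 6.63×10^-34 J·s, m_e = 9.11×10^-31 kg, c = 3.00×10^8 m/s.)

The photon carries ΔE = hc/λ = 6.63×10^-34·3.00×10^8/1.49×10^-7 m = 1.335×10^-18 J.
Since ΔE = (2² − 1²)E_1, E_1 = 4.450×10^-19 J, and L = h/√(8m_eE_1) = 3.68×10^-10 m = 0.368 nm.

L = 0.368 nm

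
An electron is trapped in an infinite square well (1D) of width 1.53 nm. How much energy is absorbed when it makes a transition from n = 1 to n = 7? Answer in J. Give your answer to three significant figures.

E_1 = h²/(8m_eL²) = 2.574×10^-20 J.
|ΔE| = |1² − 7²|·E_1 = 48·2.574×10^-20 J = 1.24×10^-18 J.

|ΔE| = 1.24×10^-18 J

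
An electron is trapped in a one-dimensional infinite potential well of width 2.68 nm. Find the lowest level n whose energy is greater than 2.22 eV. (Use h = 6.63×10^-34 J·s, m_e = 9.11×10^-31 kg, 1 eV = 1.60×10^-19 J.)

E_1 = h²/(8m_eL²) = 8.397×10^-21 J = 0.05248 eV.
Need n² > 2.22/0.05248 = 42.30, i.e. n > 6.504.
The smallest integer satisfying this is n = 7.

n = 7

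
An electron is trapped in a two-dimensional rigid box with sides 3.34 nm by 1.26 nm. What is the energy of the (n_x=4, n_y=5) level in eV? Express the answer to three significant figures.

E = 6.46 eV

For a 2D rectangular well E = (h²/8m_e)·Σ n_i²/L_i² = (6.626×10^-34)²/(8·9.109×10^-31) · [4²/(3.34 nm)² + 5²/(1.26 nm)²].
Evaluating gives E = 1.035×10^-18 J = 6.46 eV.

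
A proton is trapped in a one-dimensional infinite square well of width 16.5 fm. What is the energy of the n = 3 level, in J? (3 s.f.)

E_3 = 1.08×10^-12 J

For an infinite well E_n = n²h²/(8m_pL²), so E_1 = h²/(8m_pL²) = (6.626×10^-34)²/(8·1.673×10^-27·(1.65×10^-14 m)²) = 1.205×10^-13 J.
Then E_3 = 3²·E_1 = 9·1.205×10^-13 J = 1.08×10^-12 J.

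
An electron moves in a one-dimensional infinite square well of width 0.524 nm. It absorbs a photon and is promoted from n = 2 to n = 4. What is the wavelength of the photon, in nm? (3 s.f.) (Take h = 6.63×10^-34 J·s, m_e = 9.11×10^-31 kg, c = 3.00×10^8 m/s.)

E_1 = h²/(8m_eL²) = 2.197×10^-19 J, so ΔE = (4² − 2²)E_1 = 2.636×10^-18 J.
λ = hc/ΔE = (6.63×10^-34·3.00×10^8)/2.636×10^-18 = 7.55×10^-8 m = 75.5 nm.

λ = 75.5 nm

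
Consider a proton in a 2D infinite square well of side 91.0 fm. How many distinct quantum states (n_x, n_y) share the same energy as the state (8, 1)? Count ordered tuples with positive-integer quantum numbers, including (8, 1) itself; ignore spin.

The level has n_x² + n_y² = 65. The ordered positive-integer solutions are (1, 8), (4, 7), (7, 4), (8, 1).
That gives 4 states.

degeneracy = 4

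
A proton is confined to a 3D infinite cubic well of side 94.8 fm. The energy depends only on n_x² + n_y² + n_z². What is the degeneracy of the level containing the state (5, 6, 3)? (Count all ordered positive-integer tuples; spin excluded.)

degeneracy = 6

The level has n_x² + n_y² + n_z² = 70. The ordered positive-integer solutions are (3, 5, 6), (3, 6, 5), (5, 3, 6), (5, 6, 3), (6, 3, 5), (6, 5, 3).
That gives 6 states.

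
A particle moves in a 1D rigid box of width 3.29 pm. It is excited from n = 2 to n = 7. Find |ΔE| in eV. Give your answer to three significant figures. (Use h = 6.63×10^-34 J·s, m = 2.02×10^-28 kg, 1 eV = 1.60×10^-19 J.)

|ΔE| = 7.07×10^3 eV

E_1 = h²/(8mL²) = 2.513×10^-17 J.
|ΔE| = |2² − 7²|·E_1 = 45·2.513×10^-17 J = 1.131×10^-15 J = 7.07×10^3 eV.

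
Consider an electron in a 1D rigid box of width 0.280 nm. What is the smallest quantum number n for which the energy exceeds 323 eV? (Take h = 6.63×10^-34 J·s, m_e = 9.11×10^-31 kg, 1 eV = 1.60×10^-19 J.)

n = 9

E_1 = h²/(8m_eL²) = 7.693×10^-19 J = 4.808 eV.
Need n² > 323/4.808 = 67.18, i.e. n > 8.196.
The smallest integer satisfying this is n = 9.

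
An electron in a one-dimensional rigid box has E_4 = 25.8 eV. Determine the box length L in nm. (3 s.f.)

From E_n = n²h²/(8m_eL²), L = n·h/√(8m_eE_n).
E_4 = 25.8 eV = 4.133×10^-18 J, so L = 4·6.626×10^-34/√(8·9.109×10^-31·4.133×10^-18) = 4.83×10^-10 m = 0.483 nm.

L = 0.483 nm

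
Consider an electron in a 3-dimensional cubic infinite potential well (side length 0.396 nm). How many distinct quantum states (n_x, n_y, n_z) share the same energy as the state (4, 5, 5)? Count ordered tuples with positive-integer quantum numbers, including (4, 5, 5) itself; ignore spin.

degeneracy = 12

The level has n_x² + n_y² + n_z² = 66. The ordered positive-integer solutions are (1, 1, 8), (1, 4, 7), (1, 7, 4), (1, 8, 1), (4, 1, 7), (4, 5, 5), (4, 7, 1), (5, 4, 5), (5, 5, 4), (7, 1, 4), (7, 4, 1), (8, 1, 1).
That gives 12 states.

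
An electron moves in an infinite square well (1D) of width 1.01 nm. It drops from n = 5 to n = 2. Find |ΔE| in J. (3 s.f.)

E_1 = h²/(8m_eL²) = 5.906×10^-20 J.
|ΔE| = |5² − 2²|·E_1 = 21·5.906×10^-20 J = 1.24×10^-18 J.

|ΔE| = 1.24×10^-18 J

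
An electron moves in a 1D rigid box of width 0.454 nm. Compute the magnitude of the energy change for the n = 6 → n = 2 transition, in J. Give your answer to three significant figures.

E_1 = h²/(8m_eL²) = 2.923×10^-19 J.
|ΔE| = |6² − 2²|·E_1 = 32·2.923×10^-19 J = 9.35×10^-18 J.

|ΔE| = 9.35×10^-18 J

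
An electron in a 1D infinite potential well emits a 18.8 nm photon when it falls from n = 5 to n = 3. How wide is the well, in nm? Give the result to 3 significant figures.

The photon carries ΔE = hc/λ = 6.626×10^-34·2.998×10^8/1.88×10^-8 m = 1.057×10^-17 J.
Since ΔE = (5² − 3²)E_1, E_1 = 6.606×10^-19 J, and L = h/√(8m_eE_1) = 3.02×10^-10 m = 0.302 nm.

L = 0.302 nm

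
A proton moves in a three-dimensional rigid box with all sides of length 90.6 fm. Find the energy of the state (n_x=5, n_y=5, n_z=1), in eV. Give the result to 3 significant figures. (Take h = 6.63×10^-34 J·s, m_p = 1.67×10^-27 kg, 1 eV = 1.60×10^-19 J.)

For a 3D rectangular well E = (h²/8m_p)·Σ n_i²/L_i² = (6.63×10^-34)²/(8·1.67×10^-27) · [5²/(90.6 fm)² + 5²/(90.6 fm)² + 1²/(90.6 fm)²].
Evaluating gives E = 2.044×10^-13 J = 1.28×10^6 eV.

E = 1.28×10^6 eV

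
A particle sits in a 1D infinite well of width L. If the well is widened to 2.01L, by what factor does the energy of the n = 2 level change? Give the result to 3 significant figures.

0.248

E_n ∝ 1/L², so the energy scales by 1/2.01² = 0.248.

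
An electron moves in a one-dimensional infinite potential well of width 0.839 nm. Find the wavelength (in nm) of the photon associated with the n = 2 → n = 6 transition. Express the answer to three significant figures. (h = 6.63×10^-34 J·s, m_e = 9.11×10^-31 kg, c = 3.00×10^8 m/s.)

λ = 72.5 nm

E_1 = h²/(8m_eL²) = 8.568×10^-20 J, so ΔE = (6² − 2²)E_1 = 2.742×10^-18 J.
λ = hc/ΔE = (6.63×10^-34·3.00×10^8)/2.742×10^-18 = 7.25×10^-8 m = 72.5 nm.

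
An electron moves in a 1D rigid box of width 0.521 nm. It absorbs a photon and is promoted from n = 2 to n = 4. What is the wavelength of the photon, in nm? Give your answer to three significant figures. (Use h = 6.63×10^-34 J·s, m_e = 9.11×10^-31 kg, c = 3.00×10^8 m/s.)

λ = 74.6 nm

E_1 = h²/(8m_eL²) = 2.222×10^-19 J, so ΔE = (4² − 2²)E_1 = 2.666×10^-18 J.
λ = hc/ΔE = (6.63×10^-34·3.00×10^8)/2.666×10^-18 = 7.46×10^-8 m = 74.6 nm.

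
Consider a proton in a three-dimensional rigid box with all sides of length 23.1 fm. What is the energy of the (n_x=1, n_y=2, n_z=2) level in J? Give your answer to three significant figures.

E = 5.53×10^-13 J

For a 3D rectangular well E = (h²/8m_p)·Σ n_i²/L_i² = (6.626×10^-34)²/(8·1.673×10^-27) · [1²/(23.1 fm)² + 2²/(23.1 fm)² + 2²/(23.1 fm)²].
Evaluating gives E = 5.53×10^-13 J.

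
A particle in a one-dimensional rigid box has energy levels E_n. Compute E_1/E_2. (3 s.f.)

E_n ∝ n², so E_1/E_2 = 1²/2² = 1/4 = 0.250.

0.250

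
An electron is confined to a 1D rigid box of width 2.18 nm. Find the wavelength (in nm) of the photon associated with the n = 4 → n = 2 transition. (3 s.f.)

λ = 1.31×10^3 nm

E_1 = h²/(8m_eL²) = 1.268×10^-20 J, so ΔE = (4² − 2²)E_1 = 1.522×10^-19 J.
λ = hc/ΔE = (6.626×10^-34·2.998×10^8)/1.522×10^-19 = 1.31×10^-6 m = 1.31×10^3 nm.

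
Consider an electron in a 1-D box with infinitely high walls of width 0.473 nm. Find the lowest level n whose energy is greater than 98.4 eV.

n = 8

E_1 = h²/(8m_eL²) = 2.693×10^-19 J = 1.681 eV.
Need n² > 98.4/1.681 = 58.54, i.e. n > 7.651.
The smallest integer satisfying this is n = 8.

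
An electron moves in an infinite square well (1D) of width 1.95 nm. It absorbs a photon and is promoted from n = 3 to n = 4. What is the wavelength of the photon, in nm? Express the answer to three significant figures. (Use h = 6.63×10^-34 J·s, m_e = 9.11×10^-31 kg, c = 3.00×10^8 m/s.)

E_1 = h²/(8m_eL²) = 1.586×10^-20 J, so ΔE = (4² − 3²)E_1 = 1.110×10^-19 J.
λ = hc/ΔE = (6.63×10^-34·3.00×10^8)/1.110×10^-19 = 1.79×10^-6 m = 1.79×10^3 nm.

λ = 1.79×10^3 nm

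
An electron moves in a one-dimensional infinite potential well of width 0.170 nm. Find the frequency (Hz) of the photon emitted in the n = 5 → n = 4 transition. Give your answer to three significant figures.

f = 2.83×10^16 Hz

E_1 = h²/(8m_eL²) = 2.085×10^-18 J and ΔE = (5² − 4²)E_1 = 1.877×10^-17 J.
f = ΔE/h = 1.877×10^-17/6.626×10^-34 = 2.83×10^16 Hz.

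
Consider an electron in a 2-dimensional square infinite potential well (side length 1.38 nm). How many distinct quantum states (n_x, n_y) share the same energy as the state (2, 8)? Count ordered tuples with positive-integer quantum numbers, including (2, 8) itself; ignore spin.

The level has n_x² + n_y² = 68. The ordered positive-integer solutions are (2, 8), (8, 2).
That gives 2 states.

degeneracy = 2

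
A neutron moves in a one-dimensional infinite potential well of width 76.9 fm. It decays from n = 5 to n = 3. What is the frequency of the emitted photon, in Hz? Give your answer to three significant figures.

f = 1.34×10^20 Hz

E_1 = h²/(8m_nL²) = 5.540×10^-15 J and ΔE = (5² − 3²)E_1 = 8.864×10^-14 J.
f = ΔE/h = 8.864×10^-14/6.626×10^-34 = 1.34×10^20 Hz.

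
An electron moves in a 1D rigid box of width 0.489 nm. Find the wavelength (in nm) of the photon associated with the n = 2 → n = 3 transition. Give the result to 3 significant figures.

λ = 158 nm

E_1 = h²/(8m_eL²) = 2.520×10^-19 J, so ΔE = (3² − 2²)E_1 = 1.260×10^-18 J.
λ = hc/ΔE = (6.626×10^-34·2.998×10^8)/1.260×10^-18 = 1.58×10^-7 m = 158 nm.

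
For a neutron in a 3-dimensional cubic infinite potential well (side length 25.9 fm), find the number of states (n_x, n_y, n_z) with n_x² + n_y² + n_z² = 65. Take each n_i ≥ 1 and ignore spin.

The level has n_x² + n_y² + n_z² = 65. The ordered positive-integer solutions are (2, 5, 6), (2, 6, 5), (5, 2, 6), (5, 6, 2), (6, 2, 5), (6, 5, 2).
That gives 6 states.

degeneracy = 6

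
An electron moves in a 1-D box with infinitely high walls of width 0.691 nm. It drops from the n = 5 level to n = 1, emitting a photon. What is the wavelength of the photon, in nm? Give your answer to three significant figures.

E_1 = h²/(8m_eL²) = 1.262×10^-19 J, so ΔE = (5² − 1²)E_1 = 3.029×10^-18 J.
λ = hc/ΔE = (6.626×10^-34·2.998×10^8)/3.029×10^-18 = 6.56×10^-8 m = 65.6 nm.

λ = 65.6 nm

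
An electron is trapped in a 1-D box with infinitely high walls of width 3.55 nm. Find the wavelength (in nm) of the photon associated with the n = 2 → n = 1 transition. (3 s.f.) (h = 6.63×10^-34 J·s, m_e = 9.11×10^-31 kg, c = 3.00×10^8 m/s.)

E_1 = h²/(8m_eL²) = 4.786×10^-21 J, so ΔE = (2² − 1²)E_1 = 1.436×10^-20 J.
λ = hc/ΔE = (6.63×10^-34·3.00×10^8)/1.436×10^-20 = 1.39×10^-5 m = 1.39×10^4 nm.

λ = 1.39×10^4 nm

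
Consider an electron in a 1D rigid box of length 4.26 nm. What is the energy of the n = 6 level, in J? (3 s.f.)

E_6 = 1.20×10^-19 J

For an infinite well E_n = n²h²/(8m_eL²), so E_1 = h²/(8m_eL²) = (6.626×10^-34)²/(8·9.109×10^-31·(4.26×10^-9 m)²) = 3.320×10^-21 J.
Then E_6 = 6²·E_1 = 36·3.320×10^-21 J = 1.20×10^-19 J.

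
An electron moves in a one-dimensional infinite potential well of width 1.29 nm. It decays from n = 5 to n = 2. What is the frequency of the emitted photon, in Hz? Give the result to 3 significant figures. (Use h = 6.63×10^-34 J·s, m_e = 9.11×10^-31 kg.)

f = 1.15×10^15 Hz

E_1 = h²/(8m_eL²) = 3.624×10^-20 J and ΔE = (5² − 2²)E_1 = 7.610×10^-19 J.
f = ΔE/h = 7.610×10^-19/6.63×10^-34 = 1.15×10^15 Hz.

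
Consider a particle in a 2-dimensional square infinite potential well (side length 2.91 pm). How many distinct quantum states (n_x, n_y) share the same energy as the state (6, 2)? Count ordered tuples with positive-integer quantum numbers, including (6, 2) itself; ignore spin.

degeneracy = 2

The level has n_x² + n_y² = 40. The ordered positive-integer solutions are (2, 6), (6, 2).
That gives 2 states.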